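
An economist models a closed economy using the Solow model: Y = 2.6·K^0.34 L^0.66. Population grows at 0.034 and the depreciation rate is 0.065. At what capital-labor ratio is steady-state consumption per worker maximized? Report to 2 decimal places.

k_gold ≈ 27.58

Capital per worker breaks even when investment replaces (n + δ)·k; here n + δ = 0.099.
At the golden rule the marginal product of capital equals n+δ: 0.34·2.6·k^(0.34−1) = 0.099. Solving, k_gold = (0.34·2.6/0.099)^(1/0.66) ≈ 27.5824.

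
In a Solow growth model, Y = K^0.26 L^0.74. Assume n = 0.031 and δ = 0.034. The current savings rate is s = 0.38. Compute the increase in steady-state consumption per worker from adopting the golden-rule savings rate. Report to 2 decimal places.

Δc ≈ 0.05

The effective depreciation rate is n + δ = 0.031 + 0.034 = 0.065.
Current steady state (s = 0.38): k* = (0.38/0.065)^(1/0.74) ≈ 10.8720, y* = 10.8720^0.26 ≈ 1.8597, c* = (1−0.38)·1.8597 ≈ 1.1530.
Maximizing c = f(k) − (n+δ)·k gives f'(k) = n+δ, i.e. 0.26·k^(0.26−1) = 0.065, so k_gold = (0.26/0.065)^(1/0.74) ≈ 6.5102.
y_gold = 6.5102^0.26 ≈ 1.6276, c_gold = y_gold − 0.065·k_gold ≈ 1.2044.
Gain: Δc = 1.2044 − 1.1530 ≈ 0.0514.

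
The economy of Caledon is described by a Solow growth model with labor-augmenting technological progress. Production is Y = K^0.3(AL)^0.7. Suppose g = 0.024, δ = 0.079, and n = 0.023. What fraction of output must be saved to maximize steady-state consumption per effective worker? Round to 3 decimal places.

s_gold = 0.300

Capital per effective worker breaks even when investment replaces (n + g + δ)·k; here n + g + δ = 0.126.
At the golden rule MPK = n+g+δ, and in any Cobb-Douglas steady state s = (n+g+δ)·k/y = MPK·k/y = capital's share 0.3.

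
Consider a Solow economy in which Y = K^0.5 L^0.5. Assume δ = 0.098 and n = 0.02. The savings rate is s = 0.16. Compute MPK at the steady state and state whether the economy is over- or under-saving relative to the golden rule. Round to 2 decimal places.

under-saving; MPK ≈ 0.37

n + δ = 0.02 + 0.098 = 0.118.
Steady-state k*: s·k^0.5 = 0.118·k gives k* = (0.16/0.118)^(1/0.5) ≈ 1.8386.
MPK = 0.5·1.8386^(-0.5) ≈ 0.3687.
MPK > n+δ = 0.118, so the economy is dynamically efficient (under-saving).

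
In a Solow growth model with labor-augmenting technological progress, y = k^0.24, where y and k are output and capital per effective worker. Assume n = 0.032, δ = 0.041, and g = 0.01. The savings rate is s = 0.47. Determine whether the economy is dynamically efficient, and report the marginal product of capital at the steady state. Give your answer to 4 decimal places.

The effective depreciation rate is n + g + δ = 0.032 + 0.01 + 0.041 = 0.083.
Steady-state k*: s·k^0.24 = 0.083·k gives k* = (0.47/0.083)^(1/0.76) ≈ 9.7907.
MPK = 0.24·9.7907^(-0.76) ≈ 0.0424.
MPK < n+g+δ = 0.083, so the economy is dynamically inefficient (over-saving).

dynamically inefficient; MPK ≈ 0.0424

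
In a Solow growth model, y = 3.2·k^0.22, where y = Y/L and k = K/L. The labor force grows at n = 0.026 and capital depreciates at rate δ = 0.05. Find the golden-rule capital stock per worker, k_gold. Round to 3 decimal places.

k_gold ≈ 17.355

Break-even investment rate: n + δ = 0.026 + 0.05 = 0.076.
Maximizing c = f(k) − (n+δ)·k gives f'(k) = n+δ, i.e. 0.22·3.2·k^(0.22−1) = 0.076, so k_gold = (0.22·3.2/0.076)^(1/0.78) ≈ 17.3554.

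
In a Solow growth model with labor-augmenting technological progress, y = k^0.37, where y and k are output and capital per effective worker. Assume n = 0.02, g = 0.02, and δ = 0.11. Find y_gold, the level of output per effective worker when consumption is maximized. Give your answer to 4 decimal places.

The effective depreciation rate is n + g + δ = 0.02 + 0.02 + 0.11 = 0.15.
Golden rule sets MPK = n+g+δ: 0.37·k^(0.37−1) = 0.15, so k_gold = (0.37/0.15)^(1/0.63) ≈ 4.1918.
Output: y_gold = k_gold^0.37 = 4.1918^0.37 ≈ 1.6994.

y_gold ≈ 1.6994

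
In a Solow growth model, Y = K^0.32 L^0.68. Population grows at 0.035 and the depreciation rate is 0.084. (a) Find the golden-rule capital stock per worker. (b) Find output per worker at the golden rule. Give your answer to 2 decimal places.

The effective depreciation rate is n + δ = 0.035 + 0.084 = 0.119.
At the golden rule the marginal product of capital equals n+δ: 0.32·k^(0.32−1) = 0.119. Solving, k_gold = (0.32/0.119)^(1/0.68) ≈ 4.2832.
y_gold = 4.2832^0.32 ≈ 1.5928.

(a) k_gold ≈ 4.28; (b) y_gold ≈ 1.59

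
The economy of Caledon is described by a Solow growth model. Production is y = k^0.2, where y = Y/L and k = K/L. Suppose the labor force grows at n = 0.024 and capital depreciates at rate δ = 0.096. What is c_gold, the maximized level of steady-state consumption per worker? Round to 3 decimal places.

c_gold ≈ 0.909

n + δ = 0.024 + 0.096 = 0.12.
At the golden rule the marginal product of capital equals n+δ: 0.2·k^(0.2−1) = 0.12. Solving, k_gold = (0.2/0.12)^(1/0.8) ≈ 1.8937.
y_gold = 1.8937^0.2 ≈ 1.1362.
c_gold = y_gold − (n+δ)·k_gold = 1.1362 − 0.12·1.8937 ≈ 0.9090.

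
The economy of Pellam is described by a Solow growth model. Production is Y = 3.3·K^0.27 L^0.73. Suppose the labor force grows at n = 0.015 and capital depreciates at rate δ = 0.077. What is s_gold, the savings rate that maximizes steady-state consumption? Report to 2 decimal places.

n + δ = 0.015 + 0.077 = 0.092.
At the golden rule MPK = n+δ, and in any Cobb-Douglas steady state s = (n+δ)·k/y = MPK·k/y = capital's share 0.27.

s_gold = 0.27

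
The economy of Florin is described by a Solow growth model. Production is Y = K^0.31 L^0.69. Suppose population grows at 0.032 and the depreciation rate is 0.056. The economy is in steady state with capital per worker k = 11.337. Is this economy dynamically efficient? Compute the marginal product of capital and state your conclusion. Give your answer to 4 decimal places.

dynamically inefficient; MPK ≈ 0.0580

Break-even investment rate: n + δ = 0.032 + 0.056 = 0.088.
MPK = 0.31·k^(0.31−1) = 0.31·11.337^(-0.69) ≈ 0.0580.
MPK < 0.088, so the economy is dynamically inefficient (over-saving).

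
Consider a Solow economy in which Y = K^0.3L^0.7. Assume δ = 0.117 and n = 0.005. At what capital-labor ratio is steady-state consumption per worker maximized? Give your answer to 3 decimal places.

k_gold ≈ 3.616

Capital per worker breaks even when investment replaces (n + δ)·k; here n + δ = 0.122.
Setting f'(k) = n+δ gives 0.3·k^(0.3−1) = 0.122, hence k_gold = (0.3/0.122)^(1/0.7) ≈ 3.6160.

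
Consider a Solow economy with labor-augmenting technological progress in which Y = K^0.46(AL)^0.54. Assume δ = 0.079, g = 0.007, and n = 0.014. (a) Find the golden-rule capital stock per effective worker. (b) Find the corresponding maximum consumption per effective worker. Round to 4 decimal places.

(a) k_gold ≈ 16.8783; (b) c_gold ≈ 1.9814

Break-even investment rate: n + g + δ = 0.014 + 0.007 + 0.079 = 0.1.
Setting f'(k) = n+g+δ gives 0.46·k^(0.46−1) = 0.1, hence k_gold = (0.46/0.1)^(1/0.54) ≈ 16.8783.
y_gold = 16.8783^0.46 ≈ 3.6692; c_gold = y_gold − 0.1·k_gold ≈ 1.9814.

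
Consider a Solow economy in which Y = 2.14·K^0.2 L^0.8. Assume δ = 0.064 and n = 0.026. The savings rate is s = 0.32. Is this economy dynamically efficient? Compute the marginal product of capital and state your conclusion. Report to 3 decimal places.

The effective depreciation rate is n + δ = 0.026 + 0.064 = 0.09.
Steady-state k*: s·A·k^0.2 = 0.09·k gives k* = (0.32·2.14/0.09)^(1/0.8) ≈ 12.6372.
MPK = 0.2·2.14·12.6372^(-0.8) ≈ 0.0562.
MPK < n+δ = 0.09, so the economy is dynamically inefficient (over-saving).

dynamically inefficient; MPK ≈ 0.056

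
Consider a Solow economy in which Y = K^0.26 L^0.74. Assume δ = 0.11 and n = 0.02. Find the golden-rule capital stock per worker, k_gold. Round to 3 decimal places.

Capital per worker breaks even when investment replaces (n + δ)·k; here n + δ = 0.13.
Golden rule sets MPK = n+δ: 0.26·k^(0.26−1) = 0.13, so k_gold = (0.26/0.13)^(1/0.74) ≈ 2.5515.

k_gold ≈ 2.552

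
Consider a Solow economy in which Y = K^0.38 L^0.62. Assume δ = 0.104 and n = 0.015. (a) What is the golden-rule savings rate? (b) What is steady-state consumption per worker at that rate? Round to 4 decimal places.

Break-even investment rate: n + δ = 0.015 + 0.104 = 0.119.
For Cobb-Douglas, s_gold equals capital's share: s_gold = 0.38.
Golden rule sets MPK = n+δ: 0.38·k^(0.38−1) = 0.119, so k_gold = (0.38/0.119)^(1/0.62) ≈ 6.5056.
y_gold = 6.5056^0.38 ≈ 2.0373; c_gold = (1−0.38)·y_gold ≈ 1.2631.

(a) s_gold = 0.3800; (b) c_gold ≈ 1.2631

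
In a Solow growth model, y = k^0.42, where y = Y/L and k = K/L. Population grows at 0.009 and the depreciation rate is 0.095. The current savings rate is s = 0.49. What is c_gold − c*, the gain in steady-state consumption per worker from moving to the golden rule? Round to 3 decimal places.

Break-even investment rate: n + δ = 0.009 + 0.095 = 0.104.
Current steady state (s = 0.49): k* = (0.49/0.104)^(1/0.58) ≈ 14.4752, y* = 14.4752^0.42 ≈ 3.0723, c* = (1−0.49)·3.0723 ≈ 1.5669.
Maximizing c = f(k) − (n+δ)·k gives f'(k) = n+δ, i.e. 0.42·k^(0.42−1) = 0.104, so k_gold = (0.42/0.104)^(1/0.58) ≈ 11.0969.
y_gold = 11.0969^0.42 ≈ 2.7478, c_gold = y_gold − 0.104·k_gold ≈ 1.5937.
Gain: Δc = 1.5937 − 1.5669 ≈ 0.0269.

Δc ≈ 0.027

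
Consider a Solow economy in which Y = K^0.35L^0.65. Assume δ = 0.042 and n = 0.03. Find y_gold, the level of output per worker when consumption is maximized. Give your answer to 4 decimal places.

y_gold ≈ 2.3430

The effective depreciation rate is n + δ = 0.03 + 0.042 = 0.072.
Golden rule sets MPK = n+δ: 0.35·k^(0.35−1) = 0.072, so k_gold = (0.35/0.072)^(1/0.65) ≈ 11.3898.
Output: y_gold = k_gold^0.35 = 11.3898^0.35 ≈ 2.3430.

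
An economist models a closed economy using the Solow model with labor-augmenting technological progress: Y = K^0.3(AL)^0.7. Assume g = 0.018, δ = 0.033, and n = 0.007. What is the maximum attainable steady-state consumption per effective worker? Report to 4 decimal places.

c_gold ≈ 1.4157

Break-even investment rate: n + g + δ = 0.007 + 0.018 + 0.033 = 0.058.
Golden rule sets MPK = n+g+δ: 0.3·k^(0.3−1) = 0.058, so k_gold = (0.3/0.058)^(1/0.7) ≈ 10.4607.
y_gold = 10.4607^0.3 ≈ 2.0224.
c_gold = y_gold − (n+g+δ)·k_gold = 2.0224 − 0.058·10.4607 ≈ 1.4157.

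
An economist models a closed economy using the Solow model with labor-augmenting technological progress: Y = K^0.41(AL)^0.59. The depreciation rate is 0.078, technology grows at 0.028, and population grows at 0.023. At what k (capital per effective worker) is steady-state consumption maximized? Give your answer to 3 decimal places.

k_gold ≈ 7.099

Capital per effective worker breaks even when investment replaces (n + g + δ)·k; here n + g + δ = 0.129.
Setting f'(k) = n+g+δ gives 0.41·k^(0.41−1) = 0.129, hence k_gold = (0.41/0.129)^(1/0.59) ≈ 7.0987.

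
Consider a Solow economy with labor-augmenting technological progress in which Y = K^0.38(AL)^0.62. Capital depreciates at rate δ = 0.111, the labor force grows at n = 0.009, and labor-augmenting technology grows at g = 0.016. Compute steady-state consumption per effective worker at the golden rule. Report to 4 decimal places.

n + g + δ = 0.009 + 0.016 + 0.111 = 0.136.
Golden rule sets MPK = n+g+δ: 0.38·k^(0.38−1) = 0.136, so k_gold = (0.38/0.136)^(1/0.62) ≈ 5.2450.
y_gold = 5.2450^0.38 ≈ 1.8772.
c_gold = y_gold − (n+g+δ)·k_gold = 1.8772 − 0.136·5.2450 ≈ 1.1638.

c_gold ≈ 1.1638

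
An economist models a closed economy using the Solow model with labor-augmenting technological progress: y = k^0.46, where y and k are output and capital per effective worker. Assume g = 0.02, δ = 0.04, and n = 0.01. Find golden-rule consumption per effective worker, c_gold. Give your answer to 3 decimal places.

Break-even investment rate: n + g + δ = 0.01 + 0.02 + 0.04 = 0.07.
Maximizing c = f(k) − (n+g+δ)·k gives f'(k) = n+g+δ, i.e. 0.46·k^(0.46−1) = 0.07, so k_gold = (0.46/0.07)^(1/0.54) ≈ 32.6727.
y_gold = 32.6727^0.46 ≈ 4.9719.
c_gold = y_gold − (n+g+δ)·k_gold = 4.9719 − 0.07·32.6727 ≈ 2.6848.

c_gold ≈ 2.685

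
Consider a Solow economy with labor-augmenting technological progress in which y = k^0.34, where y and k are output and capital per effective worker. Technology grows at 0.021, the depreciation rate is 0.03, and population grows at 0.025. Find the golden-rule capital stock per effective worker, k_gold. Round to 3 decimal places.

n + g + δ = 0.025 + 0.021 + 0.03 = 0.076.
At the golden rule the marginal product of capital equals n+g+δ: 0.34·k^(0.34−1) = 0.076. Solving, k_gold = (0.34/0.076)^(1/0.66) ≈ 9.6796.

k_gold ≈ 9.680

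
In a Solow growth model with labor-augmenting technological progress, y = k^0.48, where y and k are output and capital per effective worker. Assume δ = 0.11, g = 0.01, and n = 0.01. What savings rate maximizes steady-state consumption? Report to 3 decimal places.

The effective depreciation rate is n + g + δ = 0.01 + 0.01 + 0.11 = 0.13.
At the golden rule MPK = n+g+δ, and in any Cobb-Douglas steady state s = (n+g+δ)·k/y = MPK·k/y = capital's share 0.48.

s_gold = 0.480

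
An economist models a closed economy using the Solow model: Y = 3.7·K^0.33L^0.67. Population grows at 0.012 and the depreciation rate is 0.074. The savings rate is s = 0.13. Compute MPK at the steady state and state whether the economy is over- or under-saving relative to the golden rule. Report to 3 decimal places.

Capital per worker breaks even when investment replaces (n + δ)·k; here n + δ = 0.086.
Steady-state k*: s·A·k^0.33 = 0.086·k gives k* = (0.13·3.7/0.086)^(1/0.67) ≈ 13.0584.
MPK = 0.33·3.7·13.0584^(-0.67) ≈ 0.2183.
MPK > n+δ = 0.086, so the economy is dynamically efficient (under-saving).

under-saving; MPK ≈ 0.218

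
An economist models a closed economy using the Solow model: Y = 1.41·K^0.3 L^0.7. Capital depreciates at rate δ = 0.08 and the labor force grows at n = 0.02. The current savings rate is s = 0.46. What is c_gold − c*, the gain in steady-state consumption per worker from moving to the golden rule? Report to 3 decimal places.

n + δ = 0.02 + 0.08 = 0.1.
Current steady state (s = 0.46): k* = (0.46·1.41/0.1)^(1/0.7) ≈ 14.4533, y* = 1.41·14.4533^0.3 ≈ 3.1420, c* = (1−0.46)·3.1420 ≈ 1.6967.
Setting f'(k) = n+δ gives 0.3·1.41·k^(0.3−1) = 0.1, hence k_gold = (0.3·1.41/0.1)^(1/0.7) ≈ 7.8482.
y_gold = 1.41·7.8482^0.3 ≈ 2.6161, c_gold = y_gold − 0.1·k_gold ≈ 1.8313.
Gain: Δc = 1.8313 − 1.6967 ≈ 0.1346.

Δc ≈ 0.135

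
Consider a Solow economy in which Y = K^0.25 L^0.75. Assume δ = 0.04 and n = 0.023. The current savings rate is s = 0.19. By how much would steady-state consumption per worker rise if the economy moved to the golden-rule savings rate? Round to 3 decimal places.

Δc ≈ 0.017

Break-even investment rate: n + δ = 0.023 + 0.04 = 0.063.
Current steady state (s = 0.19): k* = (0.19/0.063)^(1/0.75) ≈ 4.3573, y* = 4.3573^0.25 ≈ 1.4448, c* = (1−0.19)·1.4448 ≈ 1.1703.
Setting f'(k) = n+δ gives 0.25·k^(0.25−1) = 0.063, hence k_gold = (0.25/0.063)^(1/0.75) ≈ 6.2825.
y_gold = 6.2825^0.25 ≈ 1.5832, c_gold = y_gold − 0.063·k_gold ≈ 1.1874.
Gain: Δc = 1.1874 − 1.1703 ≈ 0.0171.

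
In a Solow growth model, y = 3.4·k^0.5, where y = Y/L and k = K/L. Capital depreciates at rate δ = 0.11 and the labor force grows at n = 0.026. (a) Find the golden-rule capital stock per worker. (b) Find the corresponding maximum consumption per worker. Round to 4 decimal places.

(a) k_gold ≈ 156.2500; (b) c_gold ≈ 21.2500

n + δ = 0.026 + 0.11 = 0.136.
At the golden rule the marginal product of capital equals n+δ: 0.5·3.4·k^(0.5−1) = 0.136. Solving, k_gold = (0.5·3.4/0.136)^(1/0.5) ≈ 156.2500.
y_gold = 3.4·156.2500^0.5 ≈ 42.5000; c_gold = y_gold − 0.136·k_gold ≈ 21.2500.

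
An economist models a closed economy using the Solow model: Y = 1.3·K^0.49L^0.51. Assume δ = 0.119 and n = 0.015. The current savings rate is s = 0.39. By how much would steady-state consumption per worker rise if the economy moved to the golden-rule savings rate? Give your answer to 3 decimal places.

Δc ≈ 0.117

n + δ = 0.015 + 0.119 = 0.134.
Current steady state (s = 0.39): k* = (0.39·1.3/0.134)^(1/0.51) ≈ 13.5876, y* = 1.3·13.5876^0.49 ≈ 4.6686, c* = (1−0.39)·4.6686 ≈ 2.8478.
Golden rule sets MPK = n+δ: 0.49·1.3·k^(0.49−1) = 0.134, so k_gold = (0.49·1.3/0.134)^(1/0.51) ≈ 21.2578.
y_gold = 1.3·21.2578^0.49 ≈ 5.8134, c_gold = y_gold − 0.134·k_gold ≈ 2.9648.
Gain: Δc = 2.9648 − 2.8478 ≈ 0.1170.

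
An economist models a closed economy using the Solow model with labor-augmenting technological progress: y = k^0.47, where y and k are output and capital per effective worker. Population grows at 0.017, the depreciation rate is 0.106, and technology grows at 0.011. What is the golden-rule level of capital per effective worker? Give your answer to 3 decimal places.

k_gold ≈ 10.673

Capital per effective worker breaks even when investment replaces (n + g + δ)·k; here n + g + δ = 0.134.
At the golden rule the marginal product of capital equals n+g+δ: 0.47·k^(0.47−1) = 0.134. Solving, k_gold = (0.47/0.134)^(1/0.53) ≈ 10.6731.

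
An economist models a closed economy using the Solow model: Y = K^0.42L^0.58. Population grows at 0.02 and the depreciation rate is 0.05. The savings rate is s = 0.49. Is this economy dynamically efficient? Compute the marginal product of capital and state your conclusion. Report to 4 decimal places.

Break-even investment rate: n + δ = 0.02 + 0.05 = 0.07.
Steady-state k*: s·k^0.42 = 0.07·k gives k* = (0.49/0.07)^(1/0.58) ≈ 28.6461.
MPK = 0.42·28.6461^(-0.58) ≈ 0.0600.
MPK < n+δ = 0.07, so the economy is dynamically inefficient (over-saving).

dynamically inefficient; MPK ≈ 0.0600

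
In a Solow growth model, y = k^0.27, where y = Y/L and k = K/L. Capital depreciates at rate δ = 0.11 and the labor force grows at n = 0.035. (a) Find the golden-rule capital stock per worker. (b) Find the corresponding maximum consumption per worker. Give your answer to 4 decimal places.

(a) k_gold ≈ 2.3435; (b) c_gold ≈ 0.9187

The effective depreciation rate is n + δ = 0.035 + 0.11 = 0.145.
Golden rule sets MPK = n+δ: 0.27·k^(0.27−1) = 0.145, so k_gold = (0.27/0.145)^(1/0.73) ≈ 2.3435.
y_gold = 2.3435^0.27 ≈ 1.2585; c_gold = y_gold − 0.145·k_gold ≈ 0.9187.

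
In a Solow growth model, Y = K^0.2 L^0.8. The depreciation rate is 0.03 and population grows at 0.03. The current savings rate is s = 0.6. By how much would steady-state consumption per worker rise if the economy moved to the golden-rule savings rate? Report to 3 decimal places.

Δc ≈ 0.370

The effective depreciation rate is n + δ = 0.03 + 0.03 = 0.06.
Current steady state (s = 0.6): k* = (0.6/0.06)^(1/0.8) ≈ 17.7828, y* = 17.7828^0.2 ≈ 1.7783, c* = (1−0.6)·1.7783 ≈ 0.7113.
At the golden rule the marginal product of capital equals n+δ: 0.2·k^(0.2−1) = 0.06. Solving, k_gold = (0.2/0.06)^(1/0.8) ≈ 4.5040.
y_gold = 4.5040^0.2 ≈ 1.3512, c_gold = y_gold − 0.06·k_gold ≈ 1.0810.
Gain: Δc = 1.0810 − 0.7113 ≈ 0.3696.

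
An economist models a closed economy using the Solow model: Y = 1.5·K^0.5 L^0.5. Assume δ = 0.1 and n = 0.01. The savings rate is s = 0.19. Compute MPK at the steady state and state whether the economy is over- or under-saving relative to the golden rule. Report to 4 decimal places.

The effective depreciation rate is n + δ = 0.01 + 0.1 = 0.11.
Steady-state k*: s·A·k^0.5 = 0.11·k gives k* = (0.19·1.5/0.11)^(1/0.5) ≈ 6.7128.
MPK = 0.5·1.5·6.7128^(-0.5) ≈ 0.2895.
MPK > n+δ = 0.11, so the economy is dynamically efficient (under-saving).

under-saving; MPK ≈ 0.2895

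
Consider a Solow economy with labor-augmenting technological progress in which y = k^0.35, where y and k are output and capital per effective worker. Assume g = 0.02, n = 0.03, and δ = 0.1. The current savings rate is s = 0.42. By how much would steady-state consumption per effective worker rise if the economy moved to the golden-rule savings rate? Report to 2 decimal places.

Capital per effective worker breaks even when investment replaces (n + g + δ)·k; here n + g + δ = 0.15.
Current steady state (s = 0.42): k* = (0.42/0.15)^(1/0.65) ≈ 4.8746, y* = 4.8746^0.35 ≈ 1.7409, c* = (1−0.42)·1.7409 ≈ 1.0097.
Setting f'(k) = n+g+δ gives 0.35·k^(0.35−1) = 0.15, hence k_gold = (0.35/0.15)^(1/0.65) ≈ 3.6823.
y_gold = 3.6823^0.35 ≈ 1.5781, c_gold = y_gold − 0.15·k_gold ≈ 1.0258.
Gain: Δc = 1.0258 − 1.0097 ≈ 0.0161.

Δc ≈ 0.02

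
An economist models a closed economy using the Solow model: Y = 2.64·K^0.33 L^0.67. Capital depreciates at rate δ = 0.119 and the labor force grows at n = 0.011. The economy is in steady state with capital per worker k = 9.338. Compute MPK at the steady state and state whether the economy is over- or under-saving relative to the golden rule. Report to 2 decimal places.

Capital per worker breaks even when investment replaces (n + δ)·k; here n + δ = 0.13.
MPK = 0.33·2.64·k^(0.33−1) = 0.33·2.64·9.338^(-0.67) ≈ 0.1950.
MPK > 0.13, so the economy is dynamically efficient (under-saving).

under-saving; MPK ≈ 0.20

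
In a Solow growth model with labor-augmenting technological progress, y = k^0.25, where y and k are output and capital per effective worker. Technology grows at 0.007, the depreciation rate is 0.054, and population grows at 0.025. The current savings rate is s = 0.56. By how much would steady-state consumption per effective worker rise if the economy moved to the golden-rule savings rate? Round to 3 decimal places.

Capital per effective worker breaks even when investment replaces (n + g + δ)·k; here n + g + δ = 0.086.
Current steady state (s = 0.56): k* = (0.56/0.086)^(1/0.75) ≈ 12.1596, y* = 12.1596^0.25 ≈ 1.8674, c* = (1−0.56)·1.8674 ≈ 0.8216.
Setting f'(k) = n+g+δ gives 0.25·k^(0.25−1) = 0.086, hence k_gold = (0.25/0.086)^(1/0.75) ≈ 4.1488.
y_gold = 4.1488^0.25 ≈ 1.4272, c_gold = y_gold − 0.086·k_gold ≈ 1.0704.
Gain: Δc = 1.0704 − 0.8216 ≈ 0.2487.

Δc ≈ 0.249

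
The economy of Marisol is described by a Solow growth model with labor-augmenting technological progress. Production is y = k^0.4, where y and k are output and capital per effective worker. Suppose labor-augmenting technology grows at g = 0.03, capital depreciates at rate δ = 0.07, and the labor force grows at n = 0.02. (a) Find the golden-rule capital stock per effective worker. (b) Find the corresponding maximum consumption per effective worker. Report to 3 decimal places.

(a) k_gold ≈ 7.438; (b) c_gold ≈ 1.339

The effective depreciation rate is n + g + δ = 0.02 + 0.03 + 0.07 = 0.12.
At the golden rule the marginal product of capital equals n+g+δ: 0.4·k^(0.4−1) = 0.12. Solving, k_gold = (0.4/0.12)^(1/0.6) ≈ 7.4381.
y_gold = 7.4381^0.4 ≈ 2.2314; c_gold = y_gold − 0.12·k_gold ≈ 1.3389.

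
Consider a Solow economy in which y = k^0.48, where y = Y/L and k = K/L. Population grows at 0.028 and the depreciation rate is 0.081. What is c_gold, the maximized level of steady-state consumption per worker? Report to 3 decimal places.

Capital per worker breaks even when investment replaces (n + δ)·k; here n + δ = 0.109.
Setting f'(k) = n+δ gives 0.48·k^(0.48−1) = 0.109, hence k_gold = (0.48/0.109)^(1/0.52) ≈ 17.3024.
y_gold = 17.3024^0.48 ≈ 3.9291.
c_gold = y_gold − (n+δ)·k_gold = 3.9291 − 0.109·17.3024 ≈ 2.0431.

c_gold ≈ 2.043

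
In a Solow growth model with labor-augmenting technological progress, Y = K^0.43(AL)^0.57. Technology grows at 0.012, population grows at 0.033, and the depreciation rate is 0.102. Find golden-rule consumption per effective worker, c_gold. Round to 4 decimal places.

n + g + δ = 0.033 + 0.012 + 0.102 = 0.147.
Maximizing c = f(k) − (n+g+δ)·k gives f'(k) = n+g+δ, i.e. 0.43·k^(0.43−1) = 0.147, so k_gold = (0.43/0.147)^(1/0.57) ≈ 6.5737.
y_gold = 6.5737^0.43 ≈ 2.2473.
c_gold = y_gold − (n+g+δ)·k_gold = 2.2473 − 0.147·6.5737 ≈ 1.2810.

c_gold ≈ 1.2810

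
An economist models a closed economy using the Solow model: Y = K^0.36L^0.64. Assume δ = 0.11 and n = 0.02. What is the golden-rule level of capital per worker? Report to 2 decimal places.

k_gold ≈ 4.91

Capital per worker breaks even when investment replaces (n + δ)·k; here n + δ = 0.13.
Golden rule sets MPK = n+δ: 0.36·k^(0.36−1) = 0.13, so k_gold = (0.36/0.13)^(1/0.64) ≈ 4.9112.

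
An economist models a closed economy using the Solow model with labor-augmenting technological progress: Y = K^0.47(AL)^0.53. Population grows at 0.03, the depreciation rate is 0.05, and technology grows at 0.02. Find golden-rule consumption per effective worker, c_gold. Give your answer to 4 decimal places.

c_gold ≈ 2.0907

n + g + δ = 0.03 + 0.02 + 0.05 = 0.1.
Setting f'(k) = n+g+δ gives 0.47·k^(0.47−1) = 0.1, hence k_gold = (0.47/0.1)^(1/0.53) ≈ 18.5400.
y_gold = 18.5400^0.47 ≈ 3.9447.
c_gold = y_gold − (n+g+δ)·k_gold = 3.9447 − 0.1·18.5400 ≈ 2.0907.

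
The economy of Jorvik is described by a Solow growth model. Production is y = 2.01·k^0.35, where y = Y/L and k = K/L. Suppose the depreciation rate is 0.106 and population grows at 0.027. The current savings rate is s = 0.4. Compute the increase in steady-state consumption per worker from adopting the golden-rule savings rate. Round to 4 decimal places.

n + δ = 0.027 + 0.106 = 0.133.
Current steady state (s = 0.4): k* = (0.4·2.01/0.133)^(1/0.65) ≈ 15.9280, y* = 2.01·15.9280^0.35 ≈ 5.2961, c* = (1−0.4)·5.2961 ≈ 3.1776.
Setting f'(k) = n+δ gives 0.35·2.01·k^(0.35−1) = 0.133, hence k_gold = (0.35·2.01/0.133)^(1/0.65) ≈ 12.9701.
y_gold = 2.01·12.9701^0.35 ≈ 4.9286, c_gold = y_gold − 0.133·k_gold ≈ 3.2036.
Gain: Δc = 3.2036 − 3.1776 ≈ 0.0260.

Δc ≈ 0.0260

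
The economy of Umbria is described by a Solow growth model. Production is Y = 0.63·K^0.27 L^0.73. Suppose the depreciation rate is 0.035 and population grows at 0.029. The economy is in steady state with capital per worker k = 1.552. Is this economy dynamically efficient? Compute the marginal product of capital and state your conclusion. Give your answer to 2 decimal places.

dynamically efficient; MPK ≈ 0.12

Break-even investment rate: n + δ = 0.029 + 0.035 = 0.064.
MPK = 0.27·0.63·k^(0.27−1) = 0.27·0.63·1.552^(-0.73) ≈ 0.1234.
MPK > 0.064, so the economy is dynamically efficient (under-saving).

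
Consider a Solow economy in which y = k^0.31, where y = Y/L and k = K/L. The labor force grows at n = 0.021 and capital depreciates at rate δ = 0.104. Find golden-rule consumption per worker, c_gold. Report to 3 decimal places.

c_gold ≈ 1.038

Capital per worker breaks even when investment replaces (n + δ)·k; here n + δ = 0.125.
Setting f'(k) = n+δ gives 0.31·k^(0.31−1) = 0.125, hence k_gold = (0.31/0.125)^(1/0.69) ≈ 3.7297.
y_gold = 3.7297^0.31 ≈ 1.5039.
c_gold = y_gold − (n+δ)·k_gold = 1.5039 − 0.125·3.7297 ≈ 1.0377.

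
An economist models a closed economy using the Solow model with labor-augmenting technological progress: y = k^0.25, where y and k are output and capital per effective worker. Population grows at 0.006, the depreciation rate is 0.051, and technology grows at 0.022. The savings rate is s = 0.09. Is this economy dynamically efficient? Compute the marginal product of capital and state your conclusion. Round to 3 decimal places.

dynamically efficient; MPK ≈ 0.219

Break-even investment rate: n + g + δ = 0.006 + 0.022 + 0.051 = 0.079.
Steady-state k*: s·k^0.25 = 0.079·k gives k* = (0.09/0.079)^(1/0.75) ≈ 1.1898.
MPK = 0.25·1.1898^(-0.75) ≈ 0.2194.
MPK > n+g+δ = 0.079, so the economy is dynamically efficient (under-saving).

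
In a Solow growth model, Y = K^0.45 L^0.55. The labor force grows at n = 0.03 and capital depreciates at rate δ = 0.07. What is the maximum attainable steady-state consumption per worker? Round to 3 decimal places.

The effective depreciation rate is n + δ = 0.03 + 0.07 = 0.1.
Maximizing c = f(k) − (n+δ)·k gives f'(k) = n+δ, i.e. 0.45·k^(0.45−1) = 0.1, so k_gold = (0.45/0.1)^(1/0.55) ≈ 15.4049.
y_gold = 15.4049^0.45 ≈ 3.4233.
c_gold = y_gold − (n+δ)·k_gold = 3.4233 − 0.1·15.4049 ≈ 1.8828.

c_gold ≈ 1.883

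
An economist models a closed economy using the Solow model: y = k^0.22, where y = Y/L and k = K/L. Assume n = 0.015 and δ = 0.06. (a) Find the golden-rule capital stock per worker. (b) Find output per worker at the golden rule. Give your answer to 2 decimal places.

(a) k_gold ≈ 3.97; (b) y_gold ≈ 1.35

Break-even investment rate: n + δ = 0.015 + 0.06 = 0.075.
Setting f'(k) = n+δ gives 0.22·k^(0.22−1) = 0.075, hence k_gold = (0.22/0.075)^(1/0.78) ≈ 3.9736.
y_gold = 3.9736^0.22 ≈ 1.3546.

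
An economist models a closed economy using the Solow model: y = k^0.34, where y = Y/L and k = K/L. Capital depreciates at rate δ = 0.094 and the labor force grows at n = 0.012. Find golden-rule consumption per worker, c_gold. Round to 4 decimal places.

The effective depreciation rate is n + δ = 0.012 + 0.094 = 0.106.
At the golden rule the marginal product of capital equals n+δ: 0.34·k^(0.34−1) = 0.106. Solving, k_gold = (0.34/0.106)^(1/0.66) ≈ 5.8469.
y_gold = 5.8469^0.34 ≈ 1.8229.
c_gold = y_gold − (n+δ)·k_gold = 1.8229 − 0.106·5.8469 ≈ 1.2031.

c_gold ≈ 1.2031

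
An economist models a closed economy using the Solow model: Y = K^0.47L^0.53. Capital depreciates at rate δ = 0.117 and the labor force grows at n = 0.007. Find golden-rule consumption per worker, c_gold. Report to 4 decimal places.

c_gold ≈ 1.7276

n + δ = 0.007 + 0.117 = 0.124.
Maximizing c = f(k) − (n+δ)·k gives f'(k) = n+δ, i.e. 0.47·k^(0.47−1) = 0.124, so k_gold = (0.47/0.124)^(1/0.53) ≈ 12.3550.
y_gold = 12.3550^0.47 ≈ 3.2596.
c_gold = y_gold − (n+δ)·k_gold = 3.2596 − 0.124·12.3550 ≈ 1.7276.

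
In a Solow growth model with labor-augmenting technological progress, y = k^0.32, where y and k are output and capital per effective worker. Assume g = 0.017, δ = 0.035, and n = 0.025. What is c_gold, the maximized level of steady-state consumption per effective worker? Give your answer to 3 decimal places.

Break-even investment rate: n + g + δ = 0.025 + 0.017 + 0.035 = 0.077.
Golden rule sets MPK = n+g+δ: 0.32·k^(0.32−1) = 0.077, so k_gold = (0.32/0.077)^(1/0.68) ≈ 8.1244.
y_gold = 8.1244^0.32 ≈ 1.9549.
c_gold = y_gold − (n+g+δ)·k_gold = 1.9549 − 0.077·8.1244 ≈ 1.3294.

c_gold ≈ 1.329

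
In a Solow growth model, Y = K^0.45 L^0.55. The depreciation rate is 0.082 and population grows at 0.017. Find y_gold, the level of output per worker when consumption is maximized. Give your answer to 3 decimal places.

Break-even investment rate: n + δ = 0.017 + 0.082 = 0.099.
Maximizing c = f(k) − (n+δ)·k gives f'(k) = n+δ, i.e. 0.45·k^(0.45−1) = 0.099, so k_gold = (0.45/0.099)^(1/0.55) ≈ 15.6890.
Output: y_gold = k_gold^0.45 = 15.6890^0.45 ≈ 3.4516.

y_gold ≈ 3.452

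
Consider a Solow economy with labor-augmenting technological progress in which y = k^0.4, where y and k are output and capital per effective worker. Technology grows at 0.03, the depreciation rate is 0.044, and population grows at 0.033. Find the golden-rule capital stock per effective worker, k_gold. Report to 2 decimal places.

Capital per effective worker breaks even when investment replaces (n + g + δ)·k; here n + g + δ = 0.107.
Golden rule sets MPK = n+g+δ: 0.4·k^(0.4−1) = 0.107, so k_gold = (0.4/0.107)^(1/0.6) ≈ 9.0045.

k_gold ≈ 9.00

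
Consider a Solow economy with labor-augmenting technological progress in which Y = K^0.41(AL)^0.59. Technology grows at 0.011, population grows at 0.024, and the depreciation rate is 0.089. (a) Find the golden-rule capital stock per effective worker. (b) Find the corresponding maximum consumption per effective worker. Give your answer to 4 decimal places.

The effective depreciation rate is n + g + δ = 0.024 + 0.011 + 0.089 = 0.124.
Maximizing c = f(k) − (n+g+δ)·k gives f'(k) = n+g+δ, i.e. 0.41·k^(0.41−1) = 0.124, so k_gold = (0.41/0.124)^(1/0.59) ≈ 7.5906.
y_gold = 7.5906^0.41 ≈ 2.2957; c_gold = y_gold − 0.124·k_gold ≈ 1.3545.

(a) k_gold ≈ 7.5906; (b) c_gold ≈ 1.3545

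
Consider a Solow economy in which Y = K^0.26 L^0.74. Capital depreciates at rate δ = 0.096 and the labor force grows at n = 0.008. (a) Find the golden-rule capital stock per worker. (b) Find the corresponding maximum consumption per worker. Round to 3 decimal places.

Capital per worker breaks even when investment replaces (n + δ)·k; here n + δ = 0.104.
Setting f'(k) = n+δ gives 0.26·k^(0.26−1) = 0.104, hence k_gold = (0.26/0.104)^(1/0.74) ≈ 3.4495.
y_gold = 3.4495^0.26 ≈ 1.3798; c_gold = y_gold − 0.104·k_gold ≈ 1.0211.

(a) k_gold ≈ 3.450; (b) c_gold ≈ 1.021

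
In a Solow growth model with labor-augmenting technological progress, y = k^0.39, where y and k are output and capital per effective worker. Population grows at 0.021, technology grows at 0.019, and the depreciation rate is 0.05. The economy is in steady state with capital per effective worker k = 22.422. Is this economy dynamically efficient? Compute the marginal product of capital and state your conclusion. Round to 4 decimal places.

dynamically inefficient; MPK ≈ 0.0585

Break-even investment rate: n + g + δ = 0.021 + 0.019 + 0.05 = 0.09.
MPK = 0.39·k^(0.39−1) = 0.39·22.422^(-0.61) ≈ 0.0585.
MPK < 0.09, so the economy is dynamically inefficient (over-saving).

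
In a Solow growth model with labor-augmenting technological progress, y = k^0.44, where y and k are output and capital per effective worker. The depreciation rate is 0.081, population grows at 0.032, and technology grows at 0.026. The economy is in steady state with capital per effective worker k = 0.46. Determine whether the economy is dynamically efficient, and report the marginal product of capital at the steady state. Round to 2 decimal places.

dynamically efficient; MPK ≈ 0.68

Capital per effective worker breaks even when investment replaces (n + g + δ)·k; here n + g + δ = 0.139.
MPK = 0.44·k^(0.44−1) = 0.44·0.46^(-0.56) ≈ 0.6797.
MPK > 0.139, so the economy is dynamically efficient (under-saving).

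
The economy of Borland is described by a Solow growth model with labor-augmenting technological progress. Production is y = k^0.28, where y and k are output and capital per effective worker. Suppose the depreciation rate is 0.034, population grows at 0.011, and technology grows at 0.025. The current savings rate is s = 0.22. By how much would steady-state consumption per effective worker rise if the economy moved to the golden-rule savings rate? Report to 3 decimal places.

Δc ≈ 0.017

Break-even investment rate: n + g + δ = 0.011 + 0.025 + 0.034 = 0.07.
Current steady state (s = 0.22): k* = (0.22/0.07)^(1/0.72) ≈ 4.9060, y* = 4.9060^0.28 ≈ 1.5610, c* = (1−0.22)·1.5610 ≈ 1.2176.
At the golden rule the marginal product of capital equals n+g+δ: 0.28·k^(0.28−1) = 0.07. Solving, k_gold = (0.28/0.07)^(1/0.72) ≈ 6.8580.
y_gold = 6.8580^0.28 ≈ 1.7145, c_gold = y_gold − 0.07·k_gold ≈ 1.2344.
Gain: Δc = 1.2344 − 1.2176 ≈ 0.0168.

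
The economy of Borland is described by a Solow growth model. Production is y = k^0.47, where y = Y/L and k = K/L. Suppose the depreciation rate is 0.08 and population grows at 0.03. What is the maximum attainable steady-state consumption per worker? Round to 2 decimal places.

n + δ = 0.03 + 0.08 = 0.11.
At the golden rule the marginal product of capital equals n+δ: 0.47·k^(0.47−1) = 0.11. Solving, k_gold = (0.47/0.11)^(1/0.53) ≈ 15.4885.
y_gold = 15.4885^0.47 ≈ 3.6250.
c_gold = y_gold − (n+δ)·k_gold = 3.6250 − 0.11·15.4885 ≈ 1.9212.

c_gold ≈ 1.92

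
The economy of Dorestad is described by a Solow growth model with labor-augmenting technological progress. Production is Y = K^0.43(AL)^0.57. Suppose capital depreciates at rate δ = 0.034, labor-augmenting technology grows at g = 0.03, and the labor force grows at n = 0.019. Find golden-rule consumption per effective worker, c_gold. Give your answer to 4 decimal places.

Break-even investment rate: n + g + δ = 0.019 + 0.03 + 0.034 = 0.083.
Setting f'(k) = n+g+δ gives 0.43·k^(0.43−1) = 0.083, hence k_gold = (0.43/0.083)^(1/0.57) ≈ 17.9191.
y_gold = 17.9191^0.43 ≈ 3.4588.
c_gold = y_gold − (n+g+δ)·k_gold = 3.4588 − 0.083·17.9191 ≈ 1.9715.

c_gold ≈ 1.9715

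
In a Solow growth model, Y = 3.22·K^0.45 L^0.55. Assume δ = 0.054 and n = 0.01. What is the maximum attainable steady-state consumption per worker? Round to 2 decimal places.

c_gold ≈ 22.74

Break-even investment rate: n + δ = 0.01 + 0.054 = 0.064.
Setting f'(k) = n+δ gives 0.45·3.22·k^(0.45−1) = 0.064, hence k_gold = (0.45·3.22/0.064)^(1/0.55) ≈ 290.6923.
y_gold = 3.22·290.6923^0.45 ≈ 41.3429.
c_gold = y_gold − (n+δ)·k_gold = 41.3429 − 0.064·290.6923 ≈ 22.7386.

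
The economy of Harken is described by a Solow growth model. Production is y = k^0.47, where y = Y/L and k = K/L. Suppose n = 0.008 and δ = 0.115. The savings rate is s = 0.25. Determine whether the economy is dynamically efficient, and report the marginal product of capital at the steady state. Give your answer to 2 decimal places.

dynamically efficient; MPK ≈ 0.23

n + δ = 0.008 + 0.115 = 0.123.
Steady-state k*: s·k^0.47 = 0.123·k gives k* = (0.25/0.123)^(1/0.53) ≈ 3.8124.
MPK = 0.47·3.8124^(-0.53) ≈ 0.2312.
MPK > n+δ = 0.123, so the economy is dynamically efficient (under-saving).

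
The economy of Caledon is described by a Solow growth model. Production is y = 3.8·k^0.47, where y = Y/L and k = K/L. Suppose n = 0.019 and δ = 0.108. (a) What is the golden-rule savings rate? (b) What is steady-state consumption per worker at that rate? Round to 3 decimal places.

The effective depreciation rate is n + δ = 0.019 + 0.108 = 0.127.
For Cobb-Douglas, s_gold equals capital's share: s_gold = 0.47.
Maximizing c = f(k) − (n+δ)·k gives f'(k) = n+δ, i.e. 0.47·3.8·k^(0.47−1) = 0.127, so k_gold = (0.47·3.8/0.127)^(1/0.53) ≈ 146.6170.
y_gold = 3.8·146.6170^0.47 ≈ 39.6178; c_gold = (1−0.47)·y_gold ≈ 20.9974.

(a) s_gold = 0.470; (b) c_gold ≈ 20.997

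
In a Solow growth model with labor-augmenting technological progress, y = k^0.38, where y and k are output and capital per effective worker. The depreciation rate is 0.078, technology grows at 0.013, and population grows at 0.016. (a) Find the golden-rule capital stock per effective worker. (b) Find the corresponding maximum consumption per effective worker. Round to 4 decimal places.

(a) k_gold ≈ 7.7222; (b) c_gold ≈ 1.3481

n + g + δ = 0.016 + 0.013 + 0.078 = 0.107.
Maximizing c = f(k) − (n+g+δ)·k gives f'(k) = n+g+δ, i.e. 0.38·k^(0.38−1) = 0.107, so k_gold = (0.38/0.107)^(1/0.62) ≈ 7.7222.
y_gold = 7.7222^0.38 ≈ 2.1744; c_gold = y_gold − 0.107·k_gold ≈ 1.3481.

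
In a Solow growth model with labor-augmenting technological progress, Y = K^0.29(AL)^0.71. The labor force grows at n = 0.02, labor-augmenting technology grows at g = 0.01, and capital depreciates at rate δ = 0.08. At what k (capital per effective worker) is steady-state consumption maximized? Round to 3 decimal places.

k_gold ≈ 3.917

The effective depreciation rate is n + g + δ = 0.02 + 0.01 + 0.08 = 0.11.
Golden rule sets MPK = n+g+δ: 0.29·k^(0.29−1) = 0.11, so k_gold = (0.29/0.11)^(1/0.71) ≈ 3.9171.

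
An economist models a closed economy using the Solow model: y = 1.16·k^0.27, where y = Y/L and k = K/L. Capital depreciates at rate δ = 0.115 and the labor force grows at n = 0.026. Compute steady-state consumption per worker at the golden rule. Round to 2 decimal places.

c_gold ≈ 1.14

Capital per worker breaks even when investment replaces (n + δ)·k; here n + δ = 0.141.
Maximizing c = f(k) − (n+δ)·k gives f'(k) = n+δ, i.e. 0.27·1.16·k^(0.27−1) = 0.141, so k_gold = (0.27·1.16/0.141)^(1/0.73) ≈ 2.9840.
y_gold = 1.16·2.9840^0.27 ≈ 1.5583.
c_gold = y_gold − (n+δ)·k_gold = 1.5583 − 0.141·2.9840 ≈ 1.1376.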